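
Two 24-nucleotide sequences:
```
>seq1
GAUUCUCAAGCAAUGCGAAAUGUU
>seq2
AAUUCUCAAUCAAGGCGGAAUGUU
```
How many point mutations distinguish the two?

4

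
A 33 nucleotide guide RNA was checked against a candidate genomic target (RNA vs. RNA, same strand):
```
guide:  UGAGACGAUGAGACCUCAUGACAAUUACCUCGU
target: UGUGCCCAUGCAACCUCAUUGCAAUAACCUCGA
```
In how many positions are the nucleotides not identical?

Comparing position by position, 9 positions differ: 3 (A/U), 5 (A/C), 7 (G/C), 11 (A/C), 12 (G/A), 20 (G/U), 21 (A/G), 26 (U/A), 33 (U/A).

9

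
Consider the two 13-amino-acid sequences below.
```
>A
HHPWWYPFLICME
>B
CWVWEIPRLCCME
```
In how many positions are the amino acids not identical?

7

Mismatches (1-based): position 1: H→C; position 2: H→W; position 3: P→V; position 5: W→E; position 6: Y→I; position 8: F→R; position 10: I→C.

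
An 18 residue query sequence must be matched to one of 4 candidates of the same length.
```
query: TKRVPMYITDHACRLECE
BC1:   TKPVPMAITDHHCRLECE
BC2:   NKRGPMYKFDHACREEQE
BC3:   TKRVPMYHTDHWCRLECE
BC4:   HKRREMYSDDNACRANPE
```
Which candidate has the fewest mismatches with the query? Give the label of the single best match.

BC3

Hamming distances to query — BC1: 3; BC2: 6; BC3: 2; BC4: 9.
Smallest is BC3 with 2 mismatches.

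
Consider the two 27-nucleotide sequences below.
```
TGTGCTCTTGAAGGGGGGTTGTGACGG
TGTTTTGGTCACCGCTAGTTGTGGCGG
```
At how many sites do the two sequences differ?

11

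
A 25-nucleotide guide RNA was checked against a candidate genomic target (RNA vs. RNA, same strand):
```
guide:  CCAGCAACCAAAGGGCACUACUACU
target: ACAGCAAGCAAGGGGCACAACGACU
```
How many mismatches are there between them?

5

Comparing position by position, 5 sites differ: 1 (C/A), 8 (C/G), 12 (A/G), 19 (U/A), 22 (U/G).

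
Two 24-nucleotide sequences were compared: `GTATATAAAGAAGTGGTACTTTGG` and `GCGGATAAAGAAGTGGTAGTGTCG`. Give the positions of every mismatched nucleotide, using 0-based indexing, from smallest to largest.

1, 2, 3, 18, 20, 22

Differences at position 1 (T→C), position 2 (A→G), position 3 (T→G), position 18 (C→G), position 20 (T→G), position 22 (G→C).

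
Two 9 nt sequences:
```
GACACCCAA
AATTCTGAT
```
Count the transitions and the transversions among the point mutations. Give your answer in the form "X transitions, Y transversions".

3 transitions, 3 transversions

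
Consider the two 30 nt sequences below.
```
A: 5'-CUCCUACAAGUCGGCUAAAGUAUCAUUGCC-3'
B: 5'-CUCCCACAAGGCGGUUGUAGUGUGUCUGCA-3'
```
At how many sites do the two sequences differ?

10

The sequences differ at sites 5, 11, 15, 17, 18, 22, 24, 25, 26, 30 (1-based) — 10 in total.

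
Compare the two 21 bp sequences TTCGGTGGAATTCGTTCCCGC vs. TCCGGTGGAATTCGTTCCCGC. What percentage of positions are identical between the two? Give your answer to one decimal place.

95.2%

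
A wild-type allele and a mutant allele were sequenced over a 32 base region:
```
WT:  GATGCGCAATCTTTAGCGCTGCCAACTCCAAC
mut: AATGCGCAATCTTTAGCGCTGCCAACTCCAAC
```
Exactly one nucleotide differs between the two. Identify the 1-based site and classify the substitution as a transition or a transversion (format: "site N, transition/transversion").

Site 1 changes G→A. G is a purine and A is a purine, so this is a transition.

site 1, transition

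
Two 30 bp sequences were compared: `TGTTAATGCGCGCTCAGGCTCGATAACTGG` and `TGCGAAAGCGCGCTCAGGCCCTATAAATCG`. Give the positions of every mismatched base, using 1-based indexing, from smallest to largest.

Scanning 1-based: 3: T/C; 4: T/G; 7: T/A; 20: T/C; 22: G/T; 27: C/A; 29: G/C.

3, 4, 7, 20, 22, 27, 29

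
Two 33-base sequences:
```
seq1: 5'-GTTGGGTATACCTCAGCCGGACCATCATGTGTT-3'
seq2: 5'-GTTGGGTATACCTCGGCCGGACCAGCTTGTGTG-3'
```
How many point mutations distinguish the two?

4

Mismatches (1-based): position 15: A→G; position 25: T→G; position 27: A→T; position 33: T→G.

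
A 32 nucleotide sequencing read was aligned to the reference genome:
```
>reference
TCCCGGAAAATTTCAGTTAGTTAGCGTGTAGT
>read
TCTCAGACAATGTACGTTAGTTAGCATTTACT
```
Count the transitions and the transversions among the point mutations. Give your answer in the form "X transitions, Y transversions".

3 transitions, 6 transversions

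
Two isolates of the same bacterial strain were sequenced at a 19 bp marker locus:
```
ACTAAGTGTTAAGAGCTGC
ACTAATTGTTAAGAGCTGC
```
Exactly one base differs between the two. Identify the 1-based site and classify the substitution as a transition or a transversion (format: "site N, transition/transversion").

site 6, transversion

Site 6 changes G→T. G is a purine and T is a pyrimidine, so this is a transversion.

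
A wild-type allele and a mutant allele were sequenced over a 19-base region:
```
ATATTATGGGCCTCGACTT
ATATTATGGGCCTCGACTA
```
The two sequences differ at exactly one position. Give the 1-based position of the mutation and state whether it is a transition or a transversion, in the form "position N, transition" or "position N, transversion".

position 19, transversion

The sequences differ only at position 19: T→A (pyrimidine→purine), a transversion.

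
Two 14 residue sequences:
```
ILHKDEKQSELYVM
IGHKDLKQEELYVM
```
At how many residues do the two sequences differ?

3

Mismatches (1-based): residue 2: L→G; residue 6: E→L; residue 9: S→E.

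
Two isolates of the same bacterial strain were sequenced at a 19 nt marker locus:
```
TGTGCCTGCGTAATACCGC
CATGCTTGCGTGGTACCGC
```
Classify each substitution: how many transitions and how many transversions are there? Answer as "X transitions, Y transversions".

5 transitions, 0 transversions

Transitions (purine↔purine or pyrimidine↔pyrimidine): 1 T→C, 2 G→A, 6 C→T, 12 A→G, 13 A→G.
Transversions (purine↔pyrimidine): none.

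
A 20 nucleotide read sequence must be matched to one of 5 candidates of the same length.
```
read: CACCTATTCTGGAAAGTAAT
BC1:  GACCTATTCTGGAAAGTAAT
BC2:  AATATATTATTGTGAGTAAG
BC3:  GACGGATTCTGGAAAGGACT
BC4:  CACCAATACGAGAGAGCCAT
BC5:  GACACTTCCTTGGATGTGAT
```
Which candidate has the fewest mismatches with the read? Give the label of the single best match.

BC1 differs at 1 site; BC2 differs at 8 sites; BC3 differs at 5 sites; BC4 differs at 7 sites; BC5 differs at 9 sites. The closest is BC1.

BC1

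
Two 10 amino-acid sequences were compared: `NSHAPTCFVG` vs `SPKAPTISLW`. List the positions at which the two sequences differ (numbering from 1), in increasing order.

1, 2, 3, 7, 8, 9, 10

Scanning 1-based: 1: N/S; 2: S/P; 3: H/K; 7: C/I; 8: F/S; 9: V/L; 10: G/W.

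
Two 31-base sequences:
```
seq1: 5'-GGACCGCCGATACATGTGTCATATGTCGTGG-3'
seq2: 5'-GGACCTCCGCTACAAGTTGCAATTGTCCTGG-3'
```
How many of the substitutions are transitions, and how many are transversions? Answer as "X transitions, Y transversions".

0 transitions, 8 transversions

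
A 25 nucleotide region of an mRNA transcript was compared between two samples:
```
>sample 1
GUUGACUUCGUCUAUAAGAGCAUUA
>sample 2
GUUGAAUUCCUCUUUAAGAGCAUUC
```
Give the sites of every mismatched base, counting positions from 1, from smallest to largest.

6, 10, 14, 25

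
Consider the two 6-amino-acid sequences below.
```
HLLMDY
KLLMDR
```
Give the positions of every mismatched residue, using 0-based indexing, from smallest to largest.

0, 5

Scanning 0-based: 0: H/K; 5: Y/R.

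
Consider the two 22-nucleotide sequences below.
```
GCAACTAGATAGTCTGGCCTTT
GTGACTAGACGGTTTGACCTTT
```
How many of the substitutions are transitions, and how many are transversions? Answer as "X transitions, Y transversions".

6 transitions, 0 transversions

Transitions (purine↔purine or pyrimidine↔pyrimidine): 2 C→T, 3 A→G, 10 T→C, 11 A→G, 14 C→T, 17 G→A.
Transversions (purine↔pyrimidine): none.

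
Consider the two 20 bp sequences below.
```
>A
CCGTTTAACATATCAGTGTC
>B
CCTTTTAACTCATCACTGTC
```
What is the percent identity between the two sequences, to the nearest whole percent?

Mismatches at positions 3, 10, 11, 16 (1-based): 4 of 20.
Identical positions: 16/20 = 80% → 80%.

80%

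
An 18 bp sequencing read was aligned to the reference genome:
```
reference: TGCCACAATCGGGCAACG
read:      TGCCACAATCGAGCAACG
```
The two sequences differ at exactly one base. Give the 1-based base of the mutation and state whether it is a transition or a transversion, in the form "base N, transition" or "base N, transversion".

The sequences differ only at base 12: G→A (purine→purine), a transition.

base 12, transition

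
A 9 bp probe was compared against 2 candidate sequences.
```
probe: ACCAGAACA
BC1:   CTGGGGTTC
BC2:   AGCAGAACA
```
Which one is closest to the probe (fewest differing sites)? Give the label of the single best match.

BC2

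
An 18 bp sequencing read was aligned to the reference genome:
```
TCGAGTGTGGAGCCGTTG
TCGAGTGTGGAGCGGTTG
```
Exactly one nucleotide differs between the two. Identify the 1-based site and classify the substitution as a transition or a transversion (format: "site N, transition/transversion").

site 14, transversion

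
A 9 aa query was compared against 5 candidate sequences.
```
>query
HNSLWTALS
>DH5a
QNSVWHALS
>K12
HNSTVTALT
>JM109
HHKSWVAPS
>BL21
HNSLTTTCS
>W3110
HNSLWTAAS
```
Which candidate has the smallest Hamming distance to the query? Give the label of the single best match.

Hamming distances to query — DH5a: 3; K12: 3; JM109: 5; BL21: 3; W3110: 1.
Smallest is W3110 with 1 mismatch.

W3110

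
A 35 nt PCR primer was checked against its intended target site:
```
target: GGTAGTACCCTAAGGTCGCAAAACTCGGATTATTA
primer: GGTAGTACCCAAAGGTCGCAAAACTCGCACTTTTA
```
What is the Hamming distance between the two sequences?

4

Comparing position by position, 4 bases differ: 11 (T/A), 28 (G/C), 30 (T/C), 32 (A/T).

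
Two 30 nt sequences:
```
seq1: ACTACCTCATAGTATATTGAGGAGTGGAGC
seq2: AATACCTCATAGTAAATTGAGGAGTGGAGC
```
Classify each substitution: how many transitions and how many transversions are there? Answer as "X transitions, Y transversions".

Mismatches (1-based):
site 2: C→A (pyrimidine→purine, transversion)
site 15: T→A (pyrimidine→purine, transversion)

0 transitions, 2 transversions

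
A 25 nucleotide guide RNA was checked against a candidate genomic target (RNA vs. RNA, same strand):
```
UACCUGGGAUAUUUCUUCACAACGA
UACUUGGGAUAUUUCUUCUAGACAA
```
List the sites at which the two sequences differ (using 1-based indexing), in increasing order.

Differences at site 4 (C→U), site 19 (A→U), site 20 (C→A), site 21 (A→G), site 24 (G→A).

4, 19, 20, 21, 24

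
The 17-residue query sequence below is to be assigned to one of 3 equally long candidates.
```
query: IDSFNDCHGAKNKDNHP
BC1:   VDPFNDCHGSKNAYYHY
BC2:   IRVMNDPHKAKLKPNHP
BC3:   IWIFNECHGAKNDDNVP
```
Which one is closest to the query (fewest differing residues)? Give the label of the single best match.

BC1 differs at 7 residues; BC2 differs at 7 residues; BC3 differs at 5 residues. The closest is BC3.

BC3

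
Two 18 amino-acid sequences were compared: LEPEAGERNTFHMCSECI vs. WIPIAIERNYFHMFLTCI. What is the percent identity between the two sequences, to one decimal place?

8 positions differ (1, 2, 4, 6, 10, 14, 15, 16), so 10 of 18 match: 10/18 = 55.56%.

55.6%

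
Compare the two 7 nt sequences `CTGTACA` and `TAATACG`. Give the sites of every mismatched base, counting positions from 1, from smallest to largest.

Differences at site 1 (C→T), site 2 (T→A), site 3 (G→A), site 7 (A→G).

1, 2, 3, 7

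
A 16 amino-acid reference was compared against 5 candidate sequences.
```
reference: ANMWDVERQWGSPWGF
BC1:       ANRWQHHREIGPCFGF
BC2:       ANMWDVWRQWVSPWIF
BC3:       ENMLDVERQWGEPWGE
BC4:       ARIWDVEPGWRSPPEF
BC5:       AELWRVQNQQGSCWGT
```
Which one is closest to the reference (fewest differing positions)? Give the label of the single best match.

Hamming distances to reference — BC1: 9; BC2: 3; BC3: 4; BC4: 7; BC5: 8.
Smallest is BC2 with 3 mismatches.

BC2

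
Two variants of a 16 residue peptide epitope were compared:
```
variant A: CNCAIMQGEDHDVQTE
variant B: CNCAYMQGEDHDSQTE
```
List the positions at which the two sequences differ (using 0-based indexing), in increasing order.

Differences at position 4 (I→Y), position 12 (V→S).

4, 12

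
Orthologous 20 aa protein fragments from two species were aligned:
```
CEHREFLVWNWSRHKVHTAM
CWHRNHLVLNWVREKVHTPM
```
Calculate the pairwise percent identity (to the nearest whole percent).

65%

7 positions differ (2, 5, 6, 9, 12, 14, 19), so 13 of 20 match: 13/20 = 65%.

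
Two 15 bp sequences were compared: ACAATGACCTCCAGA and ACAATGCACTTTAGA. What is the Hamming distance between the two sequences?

Comparing position by position, 4 positions differ: 7 (A/C), 8 (C/A), 11 (C/T), 12 (C/T).

4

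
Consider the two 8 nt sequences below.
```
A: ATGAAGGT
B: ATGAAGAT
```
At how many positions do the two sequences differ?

Mismatches (1-based): position 7: G→A.

1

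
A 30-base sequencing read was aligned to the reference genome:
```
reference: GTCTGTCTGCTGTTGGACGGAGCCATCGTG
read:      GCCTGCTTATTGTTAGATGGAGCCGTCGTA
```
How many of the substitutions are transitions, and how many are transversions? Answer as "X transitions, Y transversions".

9 transitions, 0 transversions

Transitions (purine↔purine or pyrimidine↔pyrimidine): 2 T→C, 6 T→C, 7 C→T, 9 G→A, 10 C→T, 15 G→A, 18 C→T, 25 A→G, 30 G→A.
Transversions (purine↔pyrimidine): none.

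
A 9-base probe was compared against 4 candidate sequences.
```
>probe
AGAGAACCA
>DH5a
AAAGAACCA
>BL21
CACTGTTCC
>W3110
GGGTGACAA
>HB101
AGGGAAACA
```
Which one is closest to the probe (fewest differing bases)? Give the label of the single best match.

Hamming distances to probe — DH5a: 1; BL21: 8; W3110: 5; HB101: 2.
Smallest is DH5a with 1 mismatch.

DH5a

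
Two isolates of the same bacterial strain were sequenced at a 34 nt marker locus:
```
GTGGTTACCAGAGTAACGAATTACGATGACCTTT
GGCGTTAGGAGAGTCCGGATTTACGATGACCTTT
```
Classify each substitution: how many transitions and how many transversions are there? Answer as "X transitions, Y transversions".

Transitions (purine↔purine or pyrimidine↔pyrimidine): none.
Transversions (purine↔pyrimidine): 2 T→G, 3 G→C, 8 C→G, 9 C→G, 15 A→C, 16 A→C, 17 C→G, 20 A→T.

0 transitions, 8 transversions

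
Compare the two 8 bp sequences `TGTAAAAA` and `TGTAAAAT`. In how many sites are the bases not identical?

The sequences differ at sites 8 (1-based) — 1 in total.

1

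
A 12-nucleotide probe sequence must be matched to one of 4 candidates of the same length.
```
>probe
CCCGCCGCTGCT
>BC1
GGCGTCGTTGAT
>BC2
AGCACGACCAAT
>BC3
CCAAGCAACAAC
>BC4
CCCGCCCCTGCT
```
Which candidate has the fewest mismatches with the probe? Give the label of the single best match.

BC1 differs at 5 bases; BC2 differs at 8 bases; BC3 differs at 9 bases; BC4 differs at 1 base. The closest is BC4.

BC4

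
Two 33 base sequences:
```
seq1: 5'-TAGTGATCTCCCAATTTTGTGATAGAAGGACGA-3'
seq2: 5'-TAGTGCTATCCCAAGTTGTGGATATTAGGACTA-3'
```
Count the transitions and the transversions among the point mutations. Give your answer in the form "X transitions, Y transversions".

Mismatches (1-based):
base 6: A→C (purine→pyrimidine, transversion)
base 8: C→A (pyrimidine→purine, transversion)
base 15: T→G (pyrimidine→purine, transversion)
base 18: T→G (pyrimidine→purine, transversion)
base 19: G→T (purine→pyrimidine, transversion)
base 20: T→G (pyrimidine→purine, transversion)
base 25: G→T (purine→pyrimidine, transversion)
base 26: A→T (purine→pyrimidine, transversion)
base 32: G→T (purine→pyrimidine, transversion)

0 transitions, 9 transversions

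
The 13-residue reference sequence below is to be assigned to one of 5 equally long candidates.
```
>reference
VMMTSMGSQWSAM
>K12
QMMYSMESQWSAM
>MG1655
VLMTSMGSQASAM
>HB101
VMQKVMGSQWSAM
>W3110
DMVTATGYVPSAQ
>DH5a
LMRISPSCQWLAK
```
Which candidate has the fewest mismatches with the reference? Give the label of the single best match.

MG1655

K12 differs at 3 positions; MG1655 differs at 2 positions; HB101 differs at 3 positions; W3110 differs at 8 positions; DH5a differs at 8 positions. The closest is MG1655.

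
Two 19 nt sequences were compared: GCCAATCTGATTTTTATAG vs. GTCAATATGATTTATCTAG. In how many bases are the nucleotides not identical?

Comparing position by position, 4 bases differ: 2 (C/T), 7 (C/A), 14 (T/A), 16 (A/C).

4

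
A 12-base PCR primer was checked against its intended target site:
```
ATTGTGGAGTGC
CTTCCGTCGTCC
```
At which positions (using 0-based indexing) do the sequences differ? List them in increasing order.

Differences at position 0 (A→C), position 3 (G→C), position 4 (T→C), position 6 (G→T), position 7 (A→C), position 10 (G→C).

0, 3, 4, 6, 7, 10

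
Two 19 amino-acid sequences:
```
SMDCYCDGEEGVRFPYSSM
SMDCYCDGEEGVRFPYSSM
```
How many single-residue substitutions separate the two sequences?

0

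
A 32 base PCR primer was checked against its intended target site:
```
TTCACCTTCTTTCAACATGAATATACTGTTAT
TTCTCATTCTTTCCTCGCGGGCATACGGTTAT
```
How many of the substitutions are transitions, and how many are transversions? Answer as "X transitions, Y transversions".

Mismatches (1-based):
position 4: A→T (purine→pyrimidine, transversion)
position 6: C→A (pyrimidine→purine, transversion)
position 14: A→C (purine→pyrimidine, transversion)
position 15: A→T (purine→pyrimidine, transversion)
position 17: A→G (purine→purine, transition)
position 18: T→C (pyrimidine→pyrimidine, transition)
position 20: A→G (purine→purine, transition)
position 21: A→G (purine→purine, transition)
position 22: T→C (pyrimidine→pyrimidine, transition)
position 27: T→G (pyrimidine→purine, transversion)

5 transitions, 5 transversions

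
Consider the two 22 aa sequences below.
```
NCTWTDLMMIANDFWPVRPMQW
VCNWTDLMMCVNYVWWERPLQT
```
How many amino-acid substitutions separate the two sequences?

10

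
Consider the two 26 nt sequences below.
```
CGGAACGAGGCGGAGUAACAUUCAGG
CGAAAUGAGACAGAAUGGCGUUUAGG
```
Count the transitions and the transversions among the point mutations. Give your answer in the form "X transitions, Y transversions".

Transitions (purine↔purine or pyrimidine↔pyrimidine): 3 G→A, 6 C→U, 10 G→A, 12 G→A, 15 G→A, 17 A→G, 18 A→G, 20 A→G, 23 C→U.
Transversions (purine↔pyrimidine): none.

9 transitions, 0 transversions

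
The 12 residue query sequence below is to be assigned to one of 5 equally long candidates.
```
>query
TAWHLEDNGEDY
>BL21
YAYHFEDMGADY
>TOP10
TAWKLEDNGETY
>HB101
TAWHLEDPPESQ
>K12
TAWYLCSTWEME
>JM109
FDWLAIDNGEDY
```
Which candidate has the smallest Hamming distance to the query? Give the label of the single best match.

Hamming distances to query — BL21: 5; TOP10: 2; HB101: 4; K12: 7; JM109: 5.
Smallest is TOP10 with 2 mismatches.

TOP10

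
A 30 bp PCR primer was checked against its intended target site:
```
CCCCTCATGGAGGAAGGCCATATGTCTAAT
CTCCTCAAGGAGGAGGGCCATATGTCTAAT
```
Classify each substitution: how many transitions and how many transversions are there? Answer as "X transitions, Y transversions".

2 transitions, 1 transversion

Mismatches (1-based):
position 2: C→T (pyrimidine→pyrimidine, transition)
position 8: T→A (pyrimidine→purine, transversion)
position 15: A→G (purine→purine, transition)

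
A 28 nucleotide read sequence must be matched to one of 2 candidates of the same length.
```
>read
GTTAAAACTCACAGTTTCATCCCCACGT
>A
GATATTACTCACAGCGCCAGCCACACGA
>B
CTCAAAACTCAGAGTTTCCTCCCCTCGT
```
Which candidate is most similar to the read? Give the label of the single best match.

B

Hamming distances to read — A: 9; B: 5.
Smallest is B with 5 mismatches.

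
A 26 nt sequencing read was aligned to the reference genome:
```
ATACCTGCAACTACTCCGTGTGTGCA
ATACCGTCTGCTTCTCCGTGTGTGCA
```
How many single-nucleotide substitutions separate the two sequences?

Comparing position by position, 5 positions differ: 6 (T/G), 7 (G/T), 9 (A/T), 10 (A/G), 13 (A/T).

5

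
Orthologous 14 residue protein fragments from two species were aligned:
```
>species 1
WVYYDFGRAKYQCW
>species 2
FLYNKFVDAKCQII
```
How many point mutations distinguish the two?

9

Comparing position by position, 9 positions differ: 1 (W/F), 2 (V/L), 4 (Y/N), 5 (D/K), 7 (G/V), 8 (R/D), 11 (Y/C), 13 (C/I), 14 (W/I).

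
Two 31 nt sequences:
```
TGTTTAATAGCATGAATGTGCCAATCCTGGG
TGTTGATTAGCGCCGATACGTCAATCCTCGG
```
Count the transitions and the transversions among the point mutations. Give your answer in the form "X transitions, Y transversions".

6 transitions, 4 transversions

Mismatches (1-based):
site 5: T→G (pyrimidine→purine, transversion)
site 7: A→T (purine→pyrimidine, transversion)
site 12: A→G (purine→purine, transition)
site 13: T→C (pyrimidine→pyrimidine, transition)
site 14: G→C (purine→pyrimidine, transversion)
site 15: A→G (purine→purine, transition)
site 18: G→A (purine→purine, transition)
site 19: T→C (pyrimidine→pyrimidine, transition)
site 21: C→T (pyrimidine→pyrimidine, transition)
site 29: G→C (purine→pyrimidine, transversion)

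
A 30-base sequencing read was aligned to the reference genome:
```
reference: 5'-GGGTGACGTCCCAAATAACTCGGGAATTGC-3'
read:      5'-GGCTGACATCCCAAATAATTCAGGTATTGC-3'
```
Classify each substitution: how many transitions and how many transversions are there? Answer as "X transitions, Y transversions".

Transitions (purine↔purine or pyrimidine↔pyrimidine): 8 G→A, 19 C→T, 22 G→A.
Transversions (purine↔pyrimidine): 3 G→C, 25 A→T.

3 transitions, 2 transversions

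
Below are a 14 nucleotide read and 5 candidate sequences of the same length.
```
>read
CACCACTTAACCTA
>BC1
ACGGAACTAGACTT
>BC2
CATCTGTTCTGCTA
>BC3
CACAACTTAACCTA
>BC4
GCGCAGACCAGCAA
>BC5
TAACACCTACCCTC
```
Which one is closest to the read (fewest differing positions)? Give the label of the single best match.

BC3

BC1 differs at 9 positions; BC2 differs at 6 positions; BC3 differs at 1 position; BC4 differs at 9 positions; BC5 differs at 5 positions. The closest is BC3.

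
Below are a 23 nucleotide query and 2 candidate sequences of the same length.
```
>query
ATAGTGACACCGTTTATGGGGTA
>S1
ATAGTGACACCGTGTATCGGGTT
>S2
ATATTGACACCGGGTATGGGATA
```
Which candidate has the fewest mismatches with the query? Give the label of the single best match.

S1

S1 differs at 3 bases; S2 differs at 4 bases. The closest is S1.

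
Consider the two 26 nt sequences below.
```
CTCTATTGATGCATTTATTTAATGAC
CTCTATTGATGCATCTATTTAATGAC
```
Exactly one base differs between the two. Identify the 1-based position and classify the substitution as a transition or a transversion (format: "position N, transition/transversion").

position 15, transition

Position 15 changes T→C. T is a pyrimidine and C is a pyrimidine, so this is a transition.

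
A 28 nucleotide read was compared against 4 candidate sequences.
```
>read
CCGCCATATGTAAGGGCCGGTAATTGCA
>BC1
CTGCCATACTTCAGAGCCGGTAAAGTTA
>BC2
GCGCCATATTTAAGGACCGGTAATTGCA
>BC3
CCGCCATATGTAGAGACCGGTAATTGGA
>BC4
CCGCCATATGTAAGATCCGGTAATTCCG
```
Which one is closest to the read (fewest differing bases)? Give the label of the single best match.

BC2

BC1 differs at 9 bases; BC2 differs at 3 bases; BC3 differs at 4 bases; BC4 differs at 4 bases. The closest is BC2.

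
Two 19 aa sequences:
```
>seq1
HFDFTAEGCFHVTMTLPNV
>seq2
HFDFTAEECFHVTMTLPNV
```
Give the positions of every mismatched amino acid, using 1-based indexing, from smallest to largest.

Scanning 1-based: 8: G/E.

8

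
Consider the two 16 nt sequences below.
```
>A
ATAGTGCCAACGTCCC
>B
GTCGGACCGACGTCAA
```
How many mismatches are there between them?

The sequences differ at positions 1, 3, 5, 6, 9, 15, 16 (1-based) — 7 in total.

7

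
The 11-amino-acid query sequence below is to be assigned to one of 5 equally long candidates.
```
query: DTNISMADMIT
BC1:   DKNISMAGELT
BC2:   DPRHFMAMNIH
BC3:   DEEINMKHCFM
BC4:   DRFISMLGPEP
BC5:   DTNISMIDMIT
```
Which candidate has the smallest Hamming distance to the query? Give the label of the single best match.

BC5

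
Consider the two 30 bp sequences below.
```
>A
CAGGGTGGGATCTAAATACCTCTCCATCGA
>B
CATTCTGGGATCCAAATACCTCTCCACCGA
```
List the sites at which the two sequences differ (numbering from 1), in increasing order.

3, 4, 5, 13, 27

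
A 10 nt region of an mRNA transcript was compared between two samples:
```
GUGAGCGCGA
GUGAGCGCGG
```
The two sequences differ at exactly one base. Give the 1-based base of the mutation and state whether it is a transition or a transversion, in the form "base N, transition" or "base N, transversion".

base 10, transition

The sequences differ only at base 10: A→G (purine→purine), a transition.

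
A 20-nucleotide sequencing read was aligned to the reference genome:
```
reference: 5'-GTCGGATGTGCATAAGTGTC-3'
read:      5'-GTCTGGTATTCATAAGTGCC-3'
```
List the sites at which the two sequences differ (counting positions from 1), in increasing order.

4, 6, 8, 10, 19

Scanning 1-based: 4: G/T; 6: A/G; 8: G/A; 10: G/T; 19: T/C.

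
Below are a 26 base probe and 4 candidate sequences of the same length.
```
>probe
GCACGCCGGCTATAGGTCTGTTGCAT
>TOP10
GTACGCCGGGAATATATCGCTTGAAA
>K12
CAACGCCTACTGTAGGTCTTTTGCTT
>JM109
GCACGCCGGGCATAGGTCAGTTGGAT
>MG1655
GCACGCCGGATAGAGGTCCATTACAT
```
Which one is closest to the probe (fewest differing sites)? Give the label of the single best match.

JM109

Hamming distances to probe — TOP10: 9; K12: 7; JM109: 4; MG1655: 5.
Smallest is JM109 with 4 mismatches.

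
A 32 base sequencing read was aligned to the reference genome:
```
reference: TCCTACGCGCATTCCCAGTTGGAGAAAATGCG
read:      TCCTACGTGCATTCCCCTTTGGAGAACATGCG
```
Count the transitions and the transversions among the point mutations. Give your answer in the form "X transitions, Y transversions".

Transitions (purine↔purine or pyrimidine↔pyrimidine): 8 C→T.
Transversions (purine↔pyrimidine): 17 A→C, 18 G→T, 27 A→C.

1 transition, 3 transversions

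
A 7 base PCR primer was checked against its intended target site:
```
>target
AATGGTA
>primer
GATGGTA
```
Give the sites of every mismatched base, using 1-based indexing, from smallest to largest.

1

Differences at site 1 (A→G).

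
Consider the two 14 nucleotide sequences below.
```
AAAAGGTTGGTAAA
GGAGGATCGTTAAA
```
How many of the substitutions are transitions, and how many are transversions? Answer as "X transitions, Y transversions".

Transitions (purine↔purine or pyrimidine↔pyrimidine): 1 A→G, 2 A→G, 4 A→G, 6 G→A, 8 T→C.
Transversions (purine↔pyrimidine): 10 G→T.

5 transitions, 1 transversion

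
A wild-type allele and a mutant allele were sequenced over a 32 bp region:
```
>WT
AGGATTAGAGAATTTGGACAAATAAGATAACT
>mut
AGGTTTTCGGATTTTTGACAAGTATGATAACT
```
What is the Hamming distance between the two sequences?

Comparing position by position, 8 positions differ: 4 (A/T), 7 (A/T), 8 (G/C), 9 (A/G), 12 (A/T), 16 (G/T), 22 (A/G), 25 (A/T).

8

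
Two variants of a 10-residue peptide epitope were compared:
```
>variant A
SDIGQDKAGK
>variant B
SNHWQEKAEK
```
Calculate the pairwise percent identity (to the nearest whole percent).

5 positions differ (2, 3, 4, 6, 9), so 5 of 10 match: 5/10 = 50%.

50%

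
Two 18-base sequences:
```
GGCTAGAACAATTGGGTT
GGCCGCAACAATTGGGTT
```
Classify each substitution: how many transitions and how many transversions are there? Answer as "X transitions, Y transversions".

2 transitions, 1 transversion

Transitions (purine↔purine or pyrimidine↔pyrimidine): 4 T→C, 5 A→G.
Transversions (purine↔pyrimidine): 6 G→C.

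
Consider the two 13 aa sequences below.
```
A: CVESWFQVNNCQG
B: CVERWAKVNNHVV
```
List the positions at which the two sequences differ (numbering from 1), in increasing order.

4, 6, 7, 11, 12, 13

Differences at position 4 (S→R), position 6 (F→A), position 7 (Q→K), position 11 (C→H), position 12 (Q→V), position 13 (G→V).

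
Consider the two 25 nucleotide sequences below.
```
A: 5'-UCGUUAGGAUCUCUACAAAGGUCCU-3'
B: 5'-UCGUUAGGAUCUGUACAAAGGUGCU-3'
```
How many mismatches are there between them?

Mismatches (1-based): position 13: C→G; position 23: C→G.

2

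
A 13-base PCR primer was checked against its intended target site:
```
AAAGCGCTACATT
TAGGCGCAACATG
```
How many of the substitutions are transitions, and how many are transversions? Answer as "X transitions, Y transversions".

Transitions (purine↔purine or pyrimidine↔pyrimidine): 3 A→G.
Transversions (purine↔pyrimidine): 1 A→T, 8 T→A, 13 T→G.

1 transition, 3 transversions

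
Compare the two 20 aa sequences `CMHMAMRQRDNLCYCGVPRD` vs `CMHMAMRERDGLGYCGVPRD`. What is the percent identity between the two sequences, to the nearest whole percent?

3 positions differ (8, 11, 13), so 17 of 20 match: 17/20 = 85%.

85%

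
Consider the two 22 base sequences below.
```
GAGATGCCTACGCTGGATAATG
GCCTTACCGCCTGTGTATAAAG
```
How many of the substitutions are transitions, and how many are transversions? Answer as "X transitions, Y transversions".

Mismatches (1-based):
site 2: A→C (purine→pyrimidine, transversion)
site 3: G→C (purine→pyrimidine, transversion)
site 4: A→T (purine→pyrimidine, transversion)
site 6: G→A (purine→purine, transition)
site 9: T→G (pyrimidine→purine, transversion)
site 10: A→C (purine→pyrimidine, transversion)
site 12: G→T (purine→pyrimidine, transversion)
site 13: C→G (pyrimidine→purine, transversion)
site 16: G→T (purine→pyrimidine, transversion)
site 21: T→A (pyrimidine→purine, transversion)

1 transition, 9 transversions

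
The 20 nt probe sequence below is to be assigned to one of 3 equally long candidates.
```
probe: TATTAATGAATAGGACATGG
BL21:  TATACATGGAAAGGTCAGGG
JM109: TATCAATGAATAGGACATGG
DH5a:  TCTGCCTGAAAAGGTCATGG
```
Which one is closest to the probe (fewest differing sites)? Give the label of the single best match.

BL21 differs at 6 sites; JM109 differs at 1 site; DH5a differs at 6 sites. The closest is JM109.

JM109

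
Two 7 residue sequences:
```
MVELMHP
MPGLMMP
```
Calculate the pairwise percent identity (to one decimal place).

57.1%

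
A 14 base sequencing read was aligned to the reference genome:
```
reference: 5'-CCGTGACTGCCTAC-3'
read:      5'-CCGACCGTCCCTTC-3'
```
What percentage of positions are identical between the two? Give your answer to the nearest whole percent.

6 positions differ (4, 5, 6, 7, 9, 13), so 8 of 14 match: 8/14 = 57.14%.

57%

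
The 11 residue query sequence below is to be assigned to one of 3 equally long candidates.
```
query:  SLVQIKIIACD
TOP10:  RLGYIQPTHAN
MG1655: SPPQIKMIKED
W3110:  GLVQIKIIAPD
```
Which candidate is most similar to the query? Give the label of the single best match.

TOP10 differs at 9 residues; MG1655 differs at 5 residues; W3110 differs at 2 residues. The closest is W3110.

W3110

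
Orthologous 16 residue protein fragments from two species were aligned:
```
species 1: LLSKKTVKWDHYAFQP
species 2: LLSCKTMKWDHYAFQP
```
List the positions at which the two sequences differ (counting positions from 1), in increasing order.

4, 7

Scanning 1-based: 4: K/C; 7: V/M.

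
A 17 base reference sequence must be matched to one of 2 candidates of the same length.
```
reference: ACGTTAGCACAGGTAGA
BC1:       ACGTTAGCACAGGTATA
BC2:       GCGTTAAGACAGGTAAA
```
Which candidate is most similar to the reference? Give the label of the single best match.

BC1 differs at 1 site; BC2 differs at 4 sites. The closest is BC1.

BC1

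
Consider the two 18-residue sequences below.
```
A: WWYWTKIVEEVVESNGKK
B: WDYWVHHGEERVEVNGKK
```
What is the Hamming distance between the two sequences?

7

Comparing position by position, 7 positions differ: 2 (W/D), 5 (T/V), 6 (K/H), 7 (I/H), 8 (V/G), 11 (V/R), 14 (S/V).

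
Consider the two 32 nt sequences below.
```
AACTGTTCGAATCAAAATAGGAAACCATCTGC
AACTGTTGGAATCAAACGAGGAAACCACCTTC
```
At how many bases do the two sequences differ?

5

Mismatches (1-based): base 8: C→G; base 17: A→C; base 18: T→G; base 28: T→C; base 31: G→T.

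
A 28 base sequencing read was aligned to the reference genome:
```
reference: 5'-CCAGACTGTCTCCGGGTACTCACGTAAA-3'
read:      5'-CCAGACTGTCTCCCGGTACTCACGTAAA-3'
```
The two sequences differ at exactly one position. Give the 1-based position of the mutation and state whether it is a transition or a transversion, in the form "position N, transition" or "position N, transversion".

The sequences differ only at position 14: G→C (purine→pyrimidine), a transversion.

position 14, transversion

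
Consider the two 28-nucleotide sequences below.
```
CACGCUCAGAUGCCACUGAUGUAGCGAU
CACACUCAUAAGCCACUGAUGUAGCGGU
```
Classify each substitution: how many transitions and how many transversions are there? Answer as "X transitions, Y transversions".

2 transitions, 2 transversions

Transitions (purine↔purine or pyrimidine↔pyrimidine): 4 G→A, 27 A→G.
Transversions (purine↔pyrimidine): 9 G→U, 11 U→A.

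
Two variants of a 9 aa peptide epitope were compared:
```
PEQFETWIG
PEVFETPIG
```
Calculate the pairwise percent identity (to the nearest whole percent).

78%

2 positions differ (3, 7), so 7 of 9 match: 7/9 = 77.78%.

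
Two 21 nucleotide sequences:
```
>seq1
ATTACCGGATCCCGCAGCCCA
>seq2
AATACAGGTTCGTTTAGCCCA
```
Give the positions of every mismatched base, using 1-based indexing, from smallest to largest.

Differences at position 2 (T→A), position 6 (C→A), position 9 (A→T), position 12 (C→G), position 13 (C→T), position 14 (G→T), position 15 (C→T).

2, 6, 9, 12, 13, 14, 15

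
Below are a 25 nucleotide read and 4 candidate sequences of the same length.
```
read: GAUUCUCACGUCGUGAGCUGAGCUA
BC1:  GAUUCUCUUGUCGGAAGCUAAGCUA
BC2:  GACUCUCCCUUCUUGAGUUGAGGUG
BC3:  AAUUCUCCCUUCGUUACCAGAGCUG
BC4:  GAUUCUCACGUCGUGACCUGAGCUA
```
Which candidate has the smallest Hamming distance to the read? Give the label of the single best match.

Hamming distances to read — BC1: 5; BC2: 7; BC3: 7; BC4: 1.
Smallest is BC4 with 1 mismatch.

BC4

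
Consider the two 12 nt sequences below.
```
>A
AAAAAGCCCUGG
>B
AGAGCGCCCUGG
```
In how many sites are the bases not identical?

3

The sequences differ at sites 2, 4, 5 (1-based) — 3 in total.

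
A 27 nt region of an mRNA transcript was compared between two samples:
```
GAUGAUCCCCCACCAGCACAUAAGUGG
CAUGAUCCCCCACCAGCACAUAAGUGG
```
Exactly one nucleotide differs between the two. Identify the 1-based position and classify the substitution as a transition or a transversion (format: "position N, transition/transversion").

The sequences differ only at position 1: G→C (purine→pyrimidine), a transversion.

position 1, transversion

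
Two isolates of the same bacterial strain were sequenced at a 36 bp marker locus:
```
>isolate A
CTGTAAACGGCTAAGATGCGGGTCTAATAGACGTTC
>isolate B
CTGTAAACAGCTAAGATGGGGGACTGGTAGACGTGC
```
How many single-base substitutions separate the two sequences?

Mismatches (1-based): position 9: G→A; position 19: C→G; position 23: T→A; position 26: A→G; position 27: A→G; position 35: T→G.

6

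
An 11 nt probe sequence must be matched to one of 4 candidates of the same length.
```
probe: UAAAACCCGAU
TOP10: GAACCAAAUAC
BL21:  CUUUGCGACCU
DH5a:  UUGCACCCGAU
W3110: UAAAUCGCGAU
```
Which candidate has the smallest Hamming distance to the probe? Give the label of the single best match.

TOP10 differs at 8 positions; BL21 differs at 9 positions; DH5a differs at 3 positions; W3110 differs at 2 positions. The closest is W3110.

W3110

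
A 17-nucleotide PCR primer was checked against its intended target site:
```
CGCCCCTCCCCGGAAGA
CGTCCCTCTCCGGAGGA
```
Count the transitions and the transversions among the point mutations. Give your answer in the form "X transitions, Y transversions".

Mismatches (1-based):
site 3: C→T (pyrimidine→pyrimidine, transition)
site 9: C→T (pyrimidine→pyrimidine, transition)
site 15: A→G (purine→purine, transition)

3 transitions, 0 transversions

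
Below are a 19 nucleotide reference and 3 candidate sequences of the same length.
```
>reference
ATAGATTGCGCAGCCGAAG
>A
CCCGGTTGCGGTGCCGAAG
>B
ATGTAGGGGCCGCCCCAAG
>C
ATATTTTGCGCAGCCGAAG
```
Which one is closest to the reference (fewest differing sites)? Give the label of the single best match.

C

Hamming distances to reference — A: 6; B: 9; C: 2.
Smallest is C with 2 mismatches.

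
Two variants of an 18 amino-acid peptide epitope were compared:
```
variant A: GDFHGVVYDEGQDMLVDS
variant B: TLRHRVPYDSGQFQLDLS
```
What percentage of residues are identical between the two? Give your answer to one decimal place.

44.4%

10 positions differ (1, 2, 3, 5, 7, 10, 13, 14, 16, 17), so 8 of 18 match: 8/18 = 44.44%.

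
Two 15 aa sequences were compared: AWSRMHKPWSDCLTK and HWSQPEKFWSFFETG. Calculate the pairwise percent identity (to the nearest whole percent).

9 positions differ (1, 4, 5, 6, 8, 11, 12, 13, 15), so 6 of 15 match: 6/15 = 40%.

40%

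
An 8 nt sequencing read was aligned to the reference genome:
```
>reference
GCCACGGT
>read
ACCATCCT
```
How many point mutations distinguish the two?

The sequences differ at positions 1, 5, 6, 7 (1-based) — 4 in total.

4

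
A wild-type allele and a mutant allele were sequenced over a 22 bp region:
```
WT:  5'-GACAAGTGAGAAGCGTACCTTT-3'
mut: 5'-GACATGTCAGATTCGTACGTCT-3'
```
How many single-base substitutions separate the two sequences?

Mismatches (1-based): base 5: A→T; base 8: G→C; base 12: A→T; base 13: G→T; base 19: C→G; base 21: T→C.

6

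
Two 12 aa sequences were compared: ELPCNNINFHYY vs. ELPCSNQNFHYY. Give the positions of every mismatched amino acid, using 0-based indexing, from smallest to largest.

4, 6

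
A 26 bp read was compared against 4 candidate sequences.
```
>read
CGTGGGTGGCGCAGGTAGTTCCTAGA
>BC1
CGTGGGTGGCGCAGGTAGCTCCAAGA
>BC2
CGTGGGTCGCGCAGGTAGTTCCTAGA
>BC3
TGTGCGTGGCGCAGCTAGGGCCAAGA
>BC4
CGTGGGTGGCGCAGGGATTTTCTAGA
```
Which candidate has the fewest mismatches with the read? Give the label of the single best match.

BC1 differs at 2 positions; BC2 differs at 1 position; BC3 differs at 6 positions; BC4 differs at 3 positions. The closest is BC2.

BC2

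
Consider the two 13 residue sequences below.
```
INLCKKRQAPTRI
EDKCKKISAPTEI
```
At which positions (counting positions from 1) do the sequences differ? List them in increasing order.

Scanning 1-based: 1: I/E; 2: N/D; 3: L/K; 7: R/I; 8: Q/S; 12: R/E.

1, 2, 3, 7, 8, 12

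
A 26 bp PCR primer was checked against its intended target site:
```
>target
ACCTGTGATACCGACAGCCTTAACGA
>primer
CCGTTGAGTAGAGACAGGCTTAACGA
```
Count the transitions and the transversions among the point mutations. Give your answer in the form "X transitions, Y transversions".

Transitions (purine↔purine or pyrimidine↔pyrimidine): 7 G→A, 8 A→G.
Transversions (purine↔pyrimidine): 1 A→C, 3 C→G, 5 G→T, 6 T→G, 11 C→G, 12 C→A, 18 C→G.

2 transitions, 7 transversions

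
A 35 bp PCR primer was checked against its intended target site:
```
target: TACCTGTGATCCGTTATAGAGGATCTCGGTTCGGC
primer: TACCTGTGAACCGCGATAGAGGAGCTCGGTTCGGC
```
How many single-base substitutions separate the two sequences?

Mismatches (1-based): site 10: T→A; site 14: T→C; site 15: T→G; site 24: T→G.

4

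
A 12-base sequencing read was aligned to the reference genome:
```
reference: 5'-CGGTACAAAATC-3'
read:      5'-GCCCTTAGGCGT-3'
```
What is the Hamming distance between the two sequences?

11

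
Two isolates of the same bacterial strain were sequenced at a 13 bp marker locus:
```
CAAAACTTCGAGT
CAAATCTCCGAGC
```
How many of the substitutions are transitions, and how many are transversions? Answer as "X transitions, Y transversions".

Transitions (purine↔purine or pyrimidine↔pyrimidine): 8 T→C, 13 T→C.
Transversions (purine↔pyrimidine): 5 A→T.

2 transitions, 1 transversion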